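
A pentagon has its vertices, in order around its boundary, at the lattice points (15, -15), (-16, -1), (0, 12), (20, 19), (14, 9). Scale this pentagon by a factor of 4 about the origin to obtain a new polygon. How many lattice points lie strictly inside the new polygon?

8933

The shoelace formula gives twice the area as |(15·(-1) − (-16)·(-15)) + ((-16)·12 − 0·(-1)) + (0·19 − 20·12) + (20·9 − 14·19) + (14·(-15) − 15·9)| = 1118, so the area is 559.
Along each edge there are gcd(|Δx|,|Δy|)+1 lattice points, so counting each shared vertex once the boundary has gcd(31,14) + gcd(16,13) + gcd(20,7) + gcd(6,10) + gcd(1,24) = 1+1+1+2+1 = 6.
Scaling by 4 multiplies the area by 4² = 16 (so the new area is 8944) and multiplies the boundary lattice-point count by 4, giving 24.
By Pick's theorem, the interior count of the dilated polygon is 8944 − 24/2 + 1 = 8933.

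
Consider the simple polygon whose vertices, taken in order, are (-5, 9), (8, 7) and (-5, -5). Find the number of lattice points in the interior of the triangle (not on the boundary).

84

By the shoelace formula, twice the signed area is |[(-5)·7 − 8·9] + [8·(-5) − (-5)·7] + [(-5)·9 − (-5)·(-5)]| = 182, so the area is 91.
Summing gcd(|Δx|,|Δy|) over the edges gives the boundary count: gcd(13,2) + gcd(13,12) + gcd(0,14) = 1+1+14 = 16.
Pick's theorem gives I = A − B/2 + 1 = 91 − 16/2 + 1 = 84.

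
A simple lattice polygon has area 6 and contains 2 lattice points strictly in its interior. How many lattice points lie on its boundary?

Pick's theorem gives A = I + B/2 − 1, so B = 2(A − I + 1) = 2(6 − 2 + 1) = 10.

10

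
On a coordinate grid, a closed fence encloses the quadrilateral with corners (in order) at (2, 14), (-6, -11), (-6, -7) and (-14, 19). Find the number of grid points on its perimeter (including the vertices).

8

Summing gcd(|Δx|,|Δy|) over the edges gives the boundary count: gcd(8,25) + gcd(0,4) + gcd(8,26) + gcd(16,5) = 1+4+2+1 = 8.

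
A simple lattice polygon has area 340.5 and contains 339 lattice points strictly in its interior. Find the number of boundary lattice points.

5

Pick's theorem gives A = I + B/2 − 1, so B = 2(A − I + 1) = 2(340.5 − 339 + 1) = 5.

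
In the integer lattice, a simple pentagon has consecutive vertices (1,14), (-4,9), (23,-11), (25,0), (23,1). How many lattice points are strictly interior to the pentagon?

258

By the shoelace formula, twice the signed area is |(1·9 − (-4)·14) + ((-4)·(-11) − 23·9) + (23·0 − 25·(-11)) + (25·1 − 23·0) + (23·14 − 1·1)| = 523, so the area is 261.5.
The number of boundary lattice points is Σ gcd(|Δx|,|Δy|) = gcd(5,5) + gcd(27,20) + gcd(2,11) + gcd(2,1) + gcd(22,13) = 5+1+1+1+1 = 9.
By Pick's theorem A = I + B/2 − 1, so I = 261.5 − 9/2 + 1 = 258.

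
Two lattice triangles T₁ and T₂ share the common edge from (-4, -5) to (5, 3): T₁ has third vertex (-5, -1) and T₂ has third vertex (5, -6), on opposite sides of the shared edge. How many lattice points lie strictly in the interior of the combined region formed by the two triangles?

The union is the simple quadrilateral with vertices (-4, -5), (-5, -1), (5, 3), (5, -6) in order.
Using the shoelace formula, 2A = |[(-4)·(-1) − (-5)·(-5)] + [(-5)·3 − 5·(-1)] + [5·(-6) − 5·3] + [5·(-5) − (-4)·(-6)]| = 125, so the area is 125/2.
Summing gcd(|Δx|,|Δy|) over the edges gives the boundary count: gcd(1,4) + gcd(10,4) + gcd(0,9) + gcd(9,1) = 1+2+9+1 = 13.
By Pick's theorem I = A − B/2 + 1 = 125/2 − 13/2 + 1 = 57.

57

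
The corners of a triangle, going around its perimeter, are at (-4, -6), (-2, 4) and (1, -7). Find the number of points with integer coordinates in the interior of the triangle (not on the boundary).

25

By the shoelace formula, twice the signed area is |[(-4)·4 − (-2)·(-6)] + [(-2)·(-7) − 1·4] + [1·(-6) − (-4)·(-7)]| = 52, so the area is 26.
The number of boundary lattice points is Σ gcd(|Δx|,|Δy|) = gcd(2,10) + gcd(3,11) + gcd(5,1) = 2+1+1 = 4.
Pick's theorem gives I = A − B/2 + 1 = 26 − 4/2 + 1 = 25.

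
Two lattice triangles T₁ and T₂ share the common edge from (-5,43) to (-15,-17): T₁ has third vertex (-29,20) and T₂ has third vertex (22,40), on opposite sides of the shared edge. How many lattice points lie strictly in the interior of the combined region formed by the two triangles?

1428

The union is the simple quadrilateral with vertices (-5,43), (-29,20), (-15,-17), (22,40) in order.
Using the shoelace formula, 2A = |((-5)·20 − (-29)·43) + ((-29)·(-17) − (-15)·20) + ((-15)·40 − 22·(-17)) + (22·43 − (-5)·40)| = 2860, so the area is 1430.
The number of boundary lattice points is Σ gcd(|Δx|,|Δy|) = gcd(24,23) + gcd(14,37) + gcd(37,57) + gcd(27,3) = 1+1+1+3 = 6.
By Pick's theorem I = A − B/2 + 1 = 1430 − 6/2 + 1 = 1428.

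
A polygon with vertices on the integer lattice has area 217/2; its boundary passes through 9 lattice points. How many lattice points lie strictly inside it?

105

Pick's theorem A = I + B/2 − 1 rearranges to I = A − B/2 + 1 = 217/2 − 9/2 + 1 = 105.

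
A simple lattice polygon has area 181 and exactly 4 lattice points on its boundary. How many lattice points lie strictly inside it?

180

From Pick's theorem, I = A − B/2 + 1 = 181 − 4/2 + 1 = 180.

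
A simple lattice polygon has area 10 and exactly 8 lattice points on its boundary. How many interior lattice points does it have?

7

From Pick's theorem, I = A − B/2 + 1 = 10 − 8/2 + 1 = 7.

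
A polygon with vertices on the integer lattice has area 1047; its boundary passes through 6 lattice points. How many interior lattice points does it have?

Pick's theorem A = I + B/2 − 1 rearranges to I = A − B/2 + 1 = 1047 − 6/2 + 1 = 1045.

1045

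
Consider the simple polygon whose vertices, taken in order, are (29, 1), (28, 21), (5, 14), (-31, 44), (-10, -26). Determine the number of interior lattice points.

1748

Using the shoelace formula, 2A = |[29·21 − 28·1] + [28·14 − 5·21] + [5·44 − (-31)·14] + [(-31)·(-26) − (-10)·44] + [(-10)·1 − 29·(-26)]| = 3512, so the area is 1756.
The number of boundary lattice points is Σ gcd(|Δx|,|Δy|) = gcd(1,20) + gcd(23,7) + gcd(36,30) + gcd(21,70) + gcd(39,27) = 1+1+6+7+3 = 18.
Pick's theorem gives I = A − B/2 + 1 = 1756 − 18/2 + 1 = 1748.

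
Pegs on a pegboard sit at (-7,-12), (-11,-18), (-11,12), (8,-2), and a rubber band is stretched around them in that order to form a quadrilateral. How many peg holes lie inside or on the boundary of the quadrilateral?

By the shoelace formula, twice the signed area is |[(-7)·(-18) − (-11)·(-12)] + [(-11)·12 − (-11)·(-18)] + [(-11)·(-2) − 8·12] + [8·(-12) − (-7)·(-2)]| = 520, so the area is 260.
The number of boundary lattice points is Σ gcd(|Δx|,|Δy|) = gcd(4,6) + gcd(0,30) + gcd(19,14) + gcd(15,10) = 2+30+1+5 = 38.
Pick's theorem gives I = A − B/2 + 1 = 260 − 38/2 + 1 = 242, so the closed region contains I + B = 242 + 38 = 280 lattice points.

280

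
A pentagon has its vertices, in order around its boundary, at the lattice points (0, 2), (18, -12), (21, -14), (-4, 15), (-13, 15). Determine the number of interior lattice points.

154

The shoelace formula gives twice the area as |(0·(-12) − 18·2) + (18·(-14) − 21·(-12)) + (21·15 − (-4)·(-14)) + ((-4)·15 − (-13)·15) + ((-13)·2 − 0·15)| = 332, so the area is 166.
The number of boundary lattice points is Σ gcd(|Δx|,|Δy|) = gcd(18,14) + gcd(3,2) + gcd(25,29) + gcd(9,0) + gcd(13,13) = 2+1+1+9+13 = 26.
Pick's theorem gives I = A − B/2 + 1 = 166 − 26/2 + 1 = 154.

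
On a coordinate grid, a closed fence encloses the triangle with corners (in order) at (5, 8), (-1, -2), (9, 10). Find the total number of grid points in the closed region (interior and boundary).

The shoelace formula gives twice the area as |(5·(-2) − (-1)·8) + ((-1)·10 − 9·(-2)) + (9·8 − 5·10)| = 28, so the area is 14.
Along each edge there are gcd(|Δx|,|Δy|)+1 lattice points, so counting each shared vertex once the boundary has gcd(6,10) + gcd(10,12) + gcd(4,2) = 2+2+2 = 6.
Pick's theorem gives I = A − B/2 + 1 = 14 − 6/2 + 1 = 12, so the closed region contains I + B = 12 + 6 = 18 lattice points.

18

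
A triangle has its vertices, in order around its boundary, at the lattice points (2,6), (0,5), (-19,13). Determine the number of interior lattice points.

The shoelace formula gives twice the area as |(2·5 − 0·6) + (0·13 − (-19)·5) + ((-19)·6 − 2·13)| = 35, so the area is 35/2.
The number of boundary lattice points is Σ gcd(|Δx|,|Δy|) = gcd(2,1) + gcd(19,8) + gcd(21,7) = 1+1+7 = 9.
Pick's theorem gives I = A − B/2 + 1 = 35/2 − 9/2 + 1 = 14.

14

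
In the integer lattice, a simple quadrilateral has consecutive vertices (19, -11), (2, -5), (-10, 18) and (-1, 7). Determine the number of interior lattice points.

By the shoelace formula, twice the signed area is |[19·(-5) − 2·(-11)] + [2·18 − (-10)·(-5)] + [(-10)·7 − (-1)·18] + [(-1)·(-11) − 19·7]| = 261, so the area is 261/2.
Summing gcd(|Δx|,|Δy|) over the edges gives the boundary count: gcd(17,6) + gcd(12,23) + gcd(9,11) + gcd(20,18) = 1+1+1+2 = 5.
Pick's theorem gives I = A − B/2 + 1 = 261/2 − 5/2 + 1 = 129.

129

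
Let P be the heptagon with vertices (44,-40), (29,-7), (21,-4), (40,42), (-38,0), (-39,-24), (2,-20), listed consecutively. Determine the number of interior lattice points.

3024

By the shoelace formula, twice the signed area is |[44·(-7) − 29·(-40)] + [29·(-4) − 21·(-7)] + [21·42 − 40·(-4)] + [40·0 − (-38)·42] + [(-38)·(-24) − (-39)·0] + [(-39)·(-20) − 2·(-24)] + [2·(-40) − 44·(-20)]| = 6061, so the area is 3030.5.
Along each edge there are gcd(|Δx|,|Δy|)+1 lattice points, so counting each shared vertex once the boundary has gcd(15,33) + gcd(8,3) + gcd(19,46) + gcd(78,42) + gcd(1,24) + gcd(41,4) + gcd(42,20) = 3+1+1+6+1+1+2 = 15.
Pick's theorem gives I = A − B/2 + 1 = 3030.5 − 15/2 + 1 = 3024.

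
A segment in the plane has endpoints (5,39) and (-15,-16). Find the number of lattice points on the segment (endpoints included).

6

The number of lattice points on a segment between lattice points is gcd(|Δx|,|Δy|) + 1 = gcd(20,55) + 1 = 5 + 1 = 6.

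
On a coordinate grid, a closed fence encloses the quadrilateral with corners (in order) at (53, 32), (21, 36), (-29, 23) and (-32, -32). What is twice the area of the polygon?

By the shoelace formula, twice the signed area is |(53·36 − 21·32) + (21·23 − (-29)·36) + ((-29)·(-32) − (-32)·23) + ((-32)·32 − 53·(-32))| = 5099, so the area is 2549.5.

5099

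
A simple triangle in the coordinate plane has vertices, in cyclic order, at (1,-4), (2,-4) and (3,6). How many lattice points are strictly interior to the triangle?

By the shoelace formula, twice the signed area is |(1·(-4) − 2·(-4)) + (2·6 − 3·(-4)) + (3·(-4) − 1·6)| = 10, so the area is 5.
The number of boundary lattice points is Σ gcd(|Δx|,|Δy|) = gcd(1,0) + gcd(1,10) + gcd(2,10) = 1+1+2 = 4.
Pick's theorem gives I = A − B/2 + 1 = 5 − 4/2 + 1 = 4.

4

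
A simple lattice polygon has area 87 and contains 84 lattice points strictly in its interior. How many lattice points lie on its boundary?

8

Pick's theorem gives A = I + B/2 − 1, so B = 2(A − I + 1) = 2(87 − 84 + 1) = 8.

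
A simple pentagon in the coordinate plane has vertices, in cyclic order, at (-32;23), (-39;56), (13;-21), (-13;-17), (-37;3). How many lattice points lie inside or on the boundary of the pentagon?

The shoelace formula gives twice the area as |((-32)·56 − (-39)·23) + ((-39)·(-21) − 13·56) + (13·(-17) − (-13)·(-21)) + ((-13)·3 − (-37)·(-17)) + ((-37)·23 − (-32)·3)| = 2721, so the area is 1360.5.
Along each edge there are gcd(|Δx|,|Δy|)+1 lattice points, so counting each shared vertex once the boundary has gcd(7,33) + gcd(52,77) + gcd(26,4) + gcd(24,20) + gcd(5,20) = 1+1+2+4+5 = 13.
Pick's theorem gives I = A − B/2 + 1 = 1360.5 − 13/2 + 1 = 1355, so the closed region contains I + B = 1355 + 13 = 1368 lattice points.

1368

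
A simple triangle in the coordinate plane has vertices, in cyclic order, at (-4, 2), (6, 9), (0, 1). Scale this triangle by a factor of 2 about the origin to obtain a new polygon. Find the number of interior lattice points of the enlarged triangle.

73

By the shoelace formula, twice the signed area is |((-4)·9 − 6·2) + (6·1 − 0·9) + (0·2 − (-4)·1)| = 38, so the area is 19.
The number of boundary lattice points is Σ gcd(|Δx|,|Δy|) = gcd(10,7) + gcd(6,8) + gcd(4,1) = 1+2+1 = 4.
Scaling by 2 multiplies the area by 2² = 4 (so the new area is 76) and multiplies the boundary lattice-point count by 2, giving 8.
By Pick's theorem, the interior count of the dilated polygon is 76 − 8/2 + 1 = 73.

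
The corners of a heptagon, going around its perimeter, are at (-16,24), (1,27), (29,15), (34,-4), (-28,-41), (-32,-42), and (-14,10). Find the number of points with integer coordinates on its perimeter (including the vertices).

12

Along each edge there are gcd(|Δx|,|Δy|)+1 lattice points, so counting each shared vertex once the boundary has gcd(17,3) + gcd(28,12) + gcd(5,19) + gcd(62,37) + gcd(4,1) + gcd(18,52) + gcd(2,14) = 1+4+1+1+1+2+2 = 12.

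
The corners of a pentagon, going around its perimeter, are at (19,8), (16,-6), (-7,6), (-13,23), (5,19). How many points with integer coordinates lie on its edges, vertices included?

6

Summing gcd(|Δx|,|Δy|) over the edges gives the boundary count: gcd(3,14) + gcd(23,12) + gcd(6,17) + gcd(18,4) + gcd(14,11) = 1+1+1+2+1 = 6.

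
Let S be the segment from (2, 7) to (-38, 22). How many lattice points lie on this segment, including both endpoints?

6

The number of lattice points on a segment between lattice points is gcd(|Δx|,|Δy|) + 1 = gcd(40,15) + 1 = 5 + 1 = 6.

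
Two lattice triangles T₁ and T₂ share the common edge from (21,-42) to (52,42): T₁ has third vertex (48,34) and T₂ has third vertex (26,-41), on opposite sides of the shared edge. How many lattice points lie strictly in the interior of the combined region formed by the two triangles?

The union is the simple quadrilateral with vertices (21,-42), (48,34), (52,42), (26,-41) in order.
By the shoelace formula, twice the signed area is |[21·34 − 48·(-42)] + [48·42 − 52·34] + [52·(-41) − 26·42] + [26·(-42) − 21·(-41)]| = 477, so the area is 238.5.
Summing gcd(|Δx|,|Δy|) over the edges gives the boundary count: gcd(27,76) + gcd(4,8) + gcd(26,83) + gcd(5,1) = 1+4+1+1 = 7.
By Pick's theorem I = A − B/2 + 1 = 238.5 − 7/2 + 1 = 236.

236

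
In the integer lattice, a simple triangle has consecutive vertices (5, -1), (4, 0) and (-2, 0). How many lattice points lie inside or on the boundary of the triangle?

8

Using the shoelace formula, 2A = |(5·0 − 4·(-1)) + (4·0 − (-2)·0) + ((-2)·(-1) − 5·0)| = 6, so the area is 3.
Along each edge there are gcd(|Δx|,|Δy|)+1 lattice points, so counting each shared vertex once the boundary has gcd(1,1) + gcd(6,0) + gcd(7,1) = 1+6+1 = 8.
Pick's theorem gives I = A − B/2 + 1 = 3 − 8/2 + 1 = 0, so the closed region contains I + B = 0 + 8 = 8 lattice points.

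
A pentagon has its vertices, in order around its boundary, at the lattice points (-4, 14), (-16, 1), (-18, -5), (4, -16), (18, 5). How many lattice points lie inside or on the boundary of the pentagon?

615

By the shoelace formula, twice the signed area is |((-4)·1 − (-16)·14) + ((-16)·(-5) − (-18)·1) + ((-18)·(-16) − 4·(-5)) + (4·5 − 18·(-16)) + (18·14 − (-4)·5)| = 1206, so the area is 603.
Along each edge there are gcd(|Δx|,|Δy|)+1 lattice points, so counting each shared vertex once the boundary has gcd(12,13) + gcd(2,6) + gcd(22,11) + gcd(14,21) + gcd(22,9) = 1+2+11+7+1 = 22.
Pick's theorem gives I = A − B/2 + 1 = 603 − 22/2 + 1 = 593, so the closed region contains I + B = 593 + 22 = 615 lattice points.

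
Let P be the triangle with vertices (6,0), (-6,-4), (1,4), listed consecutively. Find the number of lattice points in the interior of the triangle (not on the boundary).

Using the shoelace formula, 2A = |[6·(-4) − (-6)·0] + [(-6)·4 − 1·(-4)] + [1·0 − 6·4]| = 68, so the area is 34.
The number of boundary lattice points is Σ gcd(|Δx|,|Δy|) = gcd(12,4) + gcd(7,8) + gcd(5,4) = 4+1+1 = 6.
By Pick's theorem A = I + B/2 − 1, so I = 34 − 6/2 + 1 = 32.

32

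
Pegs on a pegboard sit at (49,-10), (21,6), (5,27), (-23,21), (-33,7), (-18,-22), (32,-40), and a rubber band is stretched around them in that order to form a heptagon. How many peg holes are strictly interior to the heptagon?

3102

The shoelace formula gives twice the area as |(49·6 − 21·(-10)) + (21·27 − 5·6) + (5·21 − (-23)·27) + ((-23)·7 − (-33)·21) + ((-33)·(-22) − (-18)·7) + ((-18)·(-40) − 32·(-22)) + (32·(-10) − 49·(-40))| = 6215, so the area is 3107.5.
Along each edge there are gcd(|Δx|,|Δy|)+1 lattice points, so counting each shared vertex once the boundary has gcd(28,16) + gcd(16,21) + gcd(28,6) + gcd(10,14) + gcd(15,29) + gcd(50,18) + gcd(17,30) = 4+1+2+2+1+2+1 = 13.
By Pick's theorem A = I + B/2 − 1, so I = 3107.5 − 13/2 + 1 = 3102.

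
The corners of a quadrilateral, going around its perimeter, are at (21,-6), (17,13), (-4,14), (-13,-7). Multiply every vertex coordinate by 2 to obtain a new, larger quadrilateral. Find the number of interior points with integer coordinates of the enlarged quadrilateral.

2195

The shoelace formula gives twice the area as |[21·13 − 17·(-6)] + [17·14 − (-4)·13] + [(-4)·(-7) − (-13)·14] + [(-13)·(-6) − 21·(-7)]| = 1100, so the area is 550.
Summing gcd(|Δx|,|Δy|) over the edges gives the boundary count: gcd(4,19) + gcd(21,1) + gcd(9,21) + gcd(34,1) = 1+1+3+1 = 6.
Scaling by 2 multiplies the area by 2² = 4 (so the new area is 2200) and multiplies the boundary lattice-point count by 2, giving 12.
By Pick's theorem, the interior count of the dilated polygon is 2200 − 12/2 + 1 = 2195.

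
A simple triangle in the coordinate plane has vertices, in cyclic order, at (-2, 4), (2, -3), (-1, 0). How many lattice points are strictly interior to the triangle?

The shoelace formula gives twice the area as |((-2)·(-3) − 2·4) + (2·0 − (-1)·(-3)) + ((-1)·4 − (-2)·0)| = 9, so the area is 4.5.
Summing gcd(|Δx|,|Δy|) over the edges gives the boundary count: gcd(4,7) + gcd(3,3) + gcd(1,4) = 1+3+1 = 5.
By Pick's theorem A = I + B/2 − 1, so I = 4.5 − 5/2 + 1 = 3.

3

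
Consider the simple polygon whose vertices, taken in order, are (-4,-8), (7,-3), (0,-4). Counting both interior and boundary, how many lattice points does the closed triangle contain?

16

The shoelace formula gives twice the area as |((-4)·(-3) − 7·(-8)) + (7·(-4) − 0·(-3)) + (0·(-8) − (-4)·(-4))| = 24, so the area is 12.
The number of boundary lattice points is Σ gcd(|Δx|,|Δy|) = gcd(11,5) + gcd(7,1) + gcd(4,4) = 1+1+4 = 6.
Pick's theorem gives I = A − B/2 + 1 = 12 − 6/2 + 1 = 10, so the closed region contains I + B = 10 + 6 = 16 lattice points.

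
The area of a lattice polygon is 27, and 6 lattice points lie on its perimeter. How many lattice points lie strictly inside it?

25

From Pick's theorem, I = A − B/2 + 1 = 27 − 6/2 + 1 = 25.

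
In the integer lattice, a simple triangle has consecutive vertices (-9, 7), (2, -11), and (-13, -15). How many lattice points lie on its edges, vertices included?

The number of boundary lattice points is Σ gcd(|Δx|,|Δy|) = gcd(11,18) + gcd(15,4) + gcd(4,22) = 1+1+2 = 4.

4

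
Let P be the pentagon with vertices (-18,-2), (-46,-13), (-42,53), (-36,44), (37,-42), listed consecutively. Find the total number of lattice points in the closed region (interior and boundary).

The shoelace formula gives twice the area as |((-18)·(-13) − (-46)·(-2)) + ((-46)·53 − (-42)·(-13)) + ((-42)·44 − (-36)·53) + ((-36)·(-42) − 37·44) + (37·(-2) − (-18)·(-42))| = 3728, so the area is 1864.
Along each edge there are gcd(|Δx|,|Δy|)+1 lattice points, so counting each shared vertex once the boundary has gcd(28,11) + gcd(4,66) + gcd(6,9) + gcd(73,86) + gcd(55,40) = 1+2+3+1+5 = 12.
Pick's theorem gives I = A − B/2 + 1 = 1864 − 12/2 + 1 = 1859, so the closed region contains I + B = 1859 + 12 = 1871 lattice points.

1871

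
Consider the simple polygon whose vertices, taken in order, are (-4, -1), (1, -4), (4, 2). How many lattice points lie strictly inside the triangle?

Using the shoelace formula, 2A = |((-4)·(-4) − 1·(-1)) + (1·2 − 4·(-4)) + (4·(-1) − (-4)·2)| = 39, so the area is 39/2.
Along each edge there are gcd(|Δx|,|Δy|)+1 lattice points, so counting each shared vertex once the boundary has gcd(5,3) + gcd(3,6) + gcd(8,3) = 1+3+1 = 5.
By Pick's theorem A = I + B/2 − 1, so I = 39/2 − 5/2 + 1 = 18.

18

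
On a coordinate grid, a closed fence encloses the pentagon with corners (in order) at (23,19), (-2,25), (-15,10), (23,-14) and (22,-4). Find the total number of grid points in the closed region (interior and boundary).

841

By the shoelace formula, twice the signed area is |(23·25 − (-2)·19) + ((-2)·10 − (-15)·25) + ((-15)·(-14) − 23·10) + (23·(-4) − 22·(-14)) + (22·19 − 23·(-4))| = 1674, so the area is 837.
The number of boundary lattice points is Σ gcd(|Δx|,|Δy|) = gcd(25,6) + gcd(13,15) + gcd(38,24) + gcd(1,10) + gcd(1,23) = 1+1+2+1+1 = 6.
Pick's theorem gives I = A − B/2 + 1 = 837 − 6/2 + 1 = 835, so the closed region contains I + B = 835 + 6 = 841 lattice points.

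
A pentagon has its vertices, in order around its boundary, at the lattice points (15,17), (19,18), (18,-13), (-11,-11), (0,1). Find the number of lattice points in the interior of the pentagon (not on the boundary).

494

By the shoelace formula, twice the signed area is |[15·18 − 19·17] + [19·(-13) − 18·18] + [18·(-11) − (-11)·(-13)] + [(-11)·1 − 0·(-11)] + [0·17 − 15·1]| = 991, so the area is 991/2.
Summing gcd(|Δx|,|Δy|) over the edges gives the boundary count: gcd(4,1) + gcd(1,31) + gcd(29,2) + gcd(11,12) + gcd(15,16) = 1+1+1+1+1 = 5.
Pick's theorem gives I = A − B/2 + 1 = 991/2 − 5/2 + 1 = 494.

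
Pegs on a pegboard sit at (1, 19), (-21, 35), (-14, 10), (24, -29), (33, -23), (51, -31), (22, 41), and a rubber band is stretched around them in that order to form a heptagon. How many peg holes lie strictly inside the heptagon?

By the shoelace formula, twice the signed area is |(1·35 − (-21)·19) + ((-21)·10 − (-14)·35) + ((-14)·(-29) − 24·10) + (24·(-23) − 33·(-29)) + (33·(-31) − 51·(-23)) + (51·41 − 22·(-31)) + (22·19 − 1·41)| = 4585, so the area is 4585/2.
The number of boundary lattice points is Σ gcd(|Δx|,|Δy|) = gcd(22,16) + gcd(7,25) + gcd(38,39) + gcd(9,6) + gcd(18,8) + gcd(29,72) + gcd(21,22) = 2+1+1+3+2+1+1 = 11.
By Pick's theorem A = I + B/2 − 1, so I = 4585/2 − 11/2 + 1 = 2288.

2288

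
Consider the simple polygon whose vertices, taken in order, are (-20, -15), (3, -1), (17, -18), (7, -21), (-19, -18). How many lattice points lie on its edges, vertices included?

Summing gcd(|Δx|,|Δy|) over the edges gives the boundary count: gcd(23,14) + gcd(14,17) + gcd(10,3) + gcd(26,3) + gcd(1,3) = 1+1+1+1+1 = 5.

5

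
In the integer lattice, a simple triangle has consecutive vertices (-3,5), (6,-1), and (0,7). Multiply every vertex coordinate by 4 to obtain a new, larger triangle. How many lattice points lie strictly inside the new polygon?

Using the shoelace formula, 2A = |[(-3)·(-1) − 6·5] + [6·7 − 0·(-1)] + [0·5 − (-3)·7]| = 36, so the area is 18.
Along each edge there are gcd(|Δx|,|Δy|)+1 lattice points, so counting each shared vertex once the boundary has gcd(9,6) + gcd(6,8) + gcd(3,2) = 3+2+1 = 6.
Scaling by 4 multiplies the area by 4² = 16 (so the new area is 288) and multiplies the boundary lattice-point count by 4, giving 24.
By Pick's theorem, the interior count of the dilated polygon is 288 − 24/2 + 1 = 277.

277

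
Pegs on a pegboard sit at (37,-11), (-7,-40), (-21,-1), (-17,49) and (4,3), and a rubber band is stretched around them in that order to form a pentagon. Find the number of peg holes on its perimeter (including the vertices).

The number of boundary lattice points is Σ gcd(|Δx|,|Δy|) = gcd(44,29) + gcd(14,39) + gcd(4,50) + gcd(21,46) + gcd(33,14) = 1+1+2+1+1 = 6.

6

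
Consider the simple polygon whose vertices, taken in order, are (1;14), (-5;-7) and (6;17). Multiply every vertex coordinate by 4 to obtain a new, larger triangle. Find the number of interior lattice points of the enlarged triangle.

687

The shoelace formula gives twice the area as |[1·(-7) − (-5)·14] + [(-5)·17 − 6·(-7)] + [6·14 − 1·17]| = 87, so the area is 87/2.
Along each edge there are gcd(|Δx|,|Δy|)+1 lattice points, so counting each shared vertex once the boundary has gcd(6,21) + gcd(11,24) + gcd(5,3) = 3+1+1 = 5.
Scaling by 4 multiplies the area by 4² = 16 (so the new area is 696) and multiplies the boundary lattice-point count by 4, giving 20.
By Pick's theorem, the interior count of the dilated polygon is 696 − 20/2 + 1 = 687.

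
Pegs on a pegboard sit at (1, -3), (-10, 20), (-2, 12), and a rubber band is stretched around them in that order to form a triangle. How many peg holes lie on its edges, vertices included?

12

The number of boundary lattice points is Σ gcd(|Δx|,|Δy|) = gcd(11,23) + gcd(8,8) + gcd(3,15) = 1+8+3 = 12.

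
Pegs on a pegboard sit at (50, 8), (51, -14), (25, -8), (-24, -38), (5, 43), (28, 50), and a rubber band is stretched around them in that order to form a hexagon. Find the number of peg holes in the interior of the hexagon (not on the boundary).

3187

The shoelace formula gives twice the area as |[50·(-14) − 51·8] + [51·(-8) − 25·(-14)] + [25·(-38) − (-24)·(-8)] + [(-24)·43 − 5·(-38)] + [5·50 − 28·43] + [28·8 − 50·50]| = 6380, so the area is 3190.
The number of boundary lattice points is Σ gcd(|Δx|,|Δy|) = gcd(1,22) + gcd(26,6) + gcd(49,30) + gcd(29,81) + gcd(23,7) + gcd(22,42) = 1+2+1+1+1+2 = 8.
Pick's theorem gives I = A − B/2 + 1 = 3190 − 8/2 + 1 = 3187.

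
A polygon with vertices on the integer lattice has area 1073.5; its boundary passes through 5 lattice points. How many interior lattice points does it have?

Pick's theorem A = I + B/2 − 1 rearranges to I = A − B/2 + 1 = 1073.5 − 5/2 + 1 = 1072.

1072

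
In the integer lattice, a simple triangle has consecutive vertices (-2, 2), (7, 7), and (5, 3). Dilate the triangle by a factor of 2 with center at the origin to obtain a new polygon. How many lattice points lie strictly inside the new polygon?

49

Using the shoelace formula, 2A = |[(-2)·7 − 7·2] + [7·3 − 5·7] + [5·2 − (-2)·3]| = 26, so the area is 13.
Along each edge there are gcd(|Δx|,|Δy|)+1 lattice points, so counting each shared vertex once the boundary has gcd(9,5) + gcd(2,4) + gcd(7,1) = 1+2+1 = 4.
Scaling by 2 multiplies the area by 2² = 4 (so the new area is 52) and multiplies the boundary lattice-point count by 2, giving 8.
By Pick's theorem, the interior count of the dilated polygon is 52 − 8/2 + 1 = 49.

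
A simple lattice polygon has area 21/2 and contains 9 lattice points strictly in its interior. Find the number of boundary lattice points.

Pick's theorem gives A = I + B/2 − 1, so B = 2(A − I + 1) = 2(21/2 − 9 + 1) = 5.

5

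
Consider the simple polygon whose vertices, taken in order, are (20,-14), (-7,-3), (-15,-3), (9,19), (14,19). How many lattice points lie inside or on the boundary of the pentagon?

Using the shoelace formula, 2A = |(20·(-3) − (-7)·(-14)) + ((-7)·(-3) − (-15)·(-3)) + ((-15)·19 − 9·(-3)) + (9·19 − 14·19) + (14·(-14) − 20·19)| = 1111, so the area is 555.5.
The number of boundary lattice points is Σ gcd(|Δx|,|Δy|) = gcd(27,11) + gcd(8,0) + gcd(24,22) + gcd(5,0) + gcd(6,33) = 1+8+2+5+3 = 19.
Pick's theorem gives I = A − B/2 + 1 = 555.5 − 19/2 + 1 = 547, so the closed region contains I + B = 547 + 19 = 566 lattice points.

566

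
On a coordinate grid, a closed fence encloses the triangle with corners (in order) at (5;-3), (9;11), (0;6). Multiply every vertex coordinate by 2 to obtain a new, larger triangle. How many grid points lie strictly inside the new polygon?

Using the shoelace formula, 2A = |[5·11 − 9·(-3)] + [9·6 − 0·11] + [0·(-3) − 5·6]| = 106, so the area is 53.
Summing gcd(|Δx|,|Δy|) over the edges gives the boundary count: gcd(4,14) + gcd(9,5) + gcd(5,9) = 2+1+1 = 4.
Scaling by 2 multiplies the area by 2² = 4 (so the new area is 212) and multiplies the boundary lattice-point count by 2, giving 8.
By Pick's theorem, the interior count of the dilated polygon is 212 − 8/2 + 1 = 209.

209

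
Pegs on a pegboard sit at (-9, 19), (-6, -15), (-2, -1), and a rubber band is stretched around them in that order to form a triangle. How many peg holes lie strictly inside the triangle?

Using the shoelace formula, 2A = |((-9)·(-15) − (-6)·19) + ((-6)·(-1) − (-2)·(-15)) + ((-2)·19 − (-9)·(-1))| = 178, so the area is 89.
The number of boundary lattice points is Σ gcd(|Δx|,|Δy|) = gcd(3,34) + gcd(4,14) + gcd(7,20) = 1+2+1 = 4.
By Pick's theorem A = I + B/2 − 1, so I = 89 − 4/2 + 1 = 88.

88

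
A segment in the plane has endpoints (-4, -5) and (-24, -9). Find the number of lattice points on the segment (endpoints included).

The number of lattice points on a segment between lattice points is gcd(|Δx|,|Δy|) + 1 = gcd(20,4) + 1 = 4 + 1 = 5.

5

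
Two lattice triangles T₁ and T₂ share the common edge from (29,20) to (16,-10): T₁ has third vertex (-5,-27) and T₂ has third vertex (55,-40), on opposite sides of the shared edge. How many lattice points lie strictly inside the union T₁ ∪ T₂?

982

The union is the simple quadrilateral with vertices (29,20), (-5,-27), (16,-10), (55,-40) in order.
Using the shoelace formula, 2A = |(29·(-27) − (-5)·20) + ((-5)·(-10) − 16·(-27)) + (16·(-40) − 55·(-10)) + (55·20 − 29·(-40))| = 1969, so the area is 1969/2.
Along each edge there are gcd(|Δx|,|Δy|)+1 lattice points, so counting each shared vertex once the boundary has gcd(34,47) + gcd(21,17) + gcd(39,30) + gcd(26,60) = 1+1+3+2 = 7.
By Pick's theorem I = A − B/2 + 1 = 1969/2 − 7/2 + 1 = 982.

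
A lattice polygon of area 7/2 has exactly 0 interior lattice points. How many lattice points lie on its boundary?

Pick's theorem gives A = I + B/2 − 1, so B = 2(A − I + 1) = 2(7/2 − 0 + 1) = 9.

9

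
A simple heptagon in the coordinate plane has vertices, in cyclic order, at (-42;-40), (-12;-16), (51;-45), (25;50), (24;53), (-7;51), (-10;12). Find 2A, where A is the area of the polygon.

The shoelace formula gives twice the area as |((-42)·(-16) − (-12)·(-40)) + ((-12)·(-45) − 51·(-16)) + (51·50 − 25·(-45)) + (25·53 − 24·50) + (24·51 − (-7)·53) + ((-7)·12 − (-10)·51) + ((-10)·(-40) − (-42)·12)| = 8273, so the area is 4136.5.

8273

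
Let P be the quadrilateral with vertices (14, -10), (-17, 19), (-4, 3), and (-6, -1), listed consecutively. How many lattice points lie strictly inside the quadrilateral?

107

Using the shoelace formula, 2A = |[14·19 − (-17)·(-10)] + [(-17)·3 − (-4)·19] + [(-4)·(-1) − (-6)·3] + [(-6)·(-10) − 14·(-1)]| = 217, so the area is 108.5.
The number of boundary lattice points is Σ gcd(|Δx|,|Δy|) = gcd(31,29) + gcd(13,16) + gcd(2,4) + gcd(20,9) = 1+1+2+1 = 5.
Pick's theorem gives I = A − B/2 + 1 = 108.5 − 5/2 + 1 = 107.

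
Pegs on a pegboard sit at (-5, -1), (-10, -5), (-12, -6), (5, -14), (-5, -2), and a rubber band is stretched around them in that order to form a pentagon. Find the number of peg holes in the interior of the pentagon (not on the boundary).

Using the shoelace formula, 2A = |[(-5)·(-5) − (-10)·(-1)] + [(-10)·(-6) − (-12)·(-5)] + [(-12)·(-14) − 5·(-6)] + [5·(-2) − (-5)·(-14)] + [(-5)·(-1) − (-5)·(-2)]| = 128, so the area is 64.
Along each edge there are gcd(|Δx|,|Δy|)+1 lattice points, so counting each shared vertex once the boundary has gcd(5,4) + gcd(2,1) + gcd(17,8) + gcd(10,12) + gcd(0,1) = 1+1+1+2+1 = 6.
By Pick's theorem A = I + B/2 − 1, so I = 64 − 6/2 + 1 = 62.

62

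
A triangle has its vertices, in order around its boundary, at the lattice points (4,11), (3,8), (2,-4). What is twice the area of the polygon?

By the shoelace formula, twice the signed area is |(4·8 − 3·11) + (3·(-4) − 2·8) + (2·11 − 4·(-4))| = 9, so the area is 9/2.

9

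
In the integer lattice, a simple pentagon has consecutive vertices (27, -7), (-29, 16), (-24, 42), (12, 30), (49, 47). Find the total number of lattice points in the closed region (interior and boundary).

Using the shoelace formula, 2A = |[27·16 − (-29)·(-7)] + [(-29)·42 − (-24)·16] + [(-24)·30 − 12·42] + [12·47 − 49·30] + [49·(-7) − 27·47]| = 4347, so the area is 2173.5.
Summing gcd(|Δx|,|Δy|) over the edges gives the boundary count: gcd(56,23) + gcd(5,26) + gcd(36,12) + gcd(37,17) + gcd(22,54) = 1+1+12+1+2 = 17.
Pick's theorem gives I = A − B/2 + 1 = 2173.5 − 17/2 + 1 = 2166, so the closed region contains I + B = 2166 + 17 = 2183 lattice points.

2183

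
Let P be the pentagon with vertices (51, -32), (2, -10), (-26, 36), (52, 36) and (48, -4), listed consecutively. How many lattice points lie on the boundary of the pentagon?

86

Along each edge there are gcd(|Δx|,|Δy|)+1 lattice points, so counting each shared vertex once the boundary has gcd(49,22) + gcd(28,46) + gcd(78,0) + gcd(4,40) + gcd(3,28) = 1+2+78+4+1 = 86.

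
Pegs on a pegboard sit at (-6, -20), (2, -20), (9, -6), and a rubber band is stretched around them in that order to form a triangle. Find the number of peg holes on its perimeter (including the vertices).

Summing gcd(|Δx|,|Δy|) over the edges gives the boundary count: gcd(8,0) + gcd(7,14) + gcd(15,14) = 8+7+1 = 16.

16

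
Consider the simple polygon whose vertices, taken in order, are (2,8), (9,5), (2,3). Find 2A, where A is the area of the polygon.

By the shoelace formula, twice the signed area is |(2·5 − 9·8) + (9·3 − 2·5) + (2·8 − 2·3)| = 35, so the area is 35/2.

35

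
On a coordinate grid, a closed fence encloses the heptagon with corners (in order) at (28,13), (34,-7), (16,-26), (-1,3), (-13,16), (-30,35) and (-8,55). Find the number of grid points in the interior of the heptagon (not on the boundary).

Using the shoelace formula, 2A = |(28·(-7) − 34·13) + (34·(-26) − 16·(-7)) + (16·3 − (-1)·(-26)) + ((-1)·16 − (-13)·3) + ((-13)·35 − (-30)·16) + ((-30)·55 − (-8)·35) + ((-8)·13 − 28·55)| = 4354, so the area is 2177.
Along each edge there are gcd(|Δx|,|Δy|)+1 lattice points, so counting each shared vertex once the boundary has gcd(6,20) + gcd(18,19) + gcd(17,29) + gcd(12,13) + gcd(17,19) + gcd(22,20) + gcd(36,42) = 2+1+1+1+1+2+6 = 14.
Pick's theorem gives I = A − B/2 + 1 = 2177 − 14/2 + 1 = 2171.

2171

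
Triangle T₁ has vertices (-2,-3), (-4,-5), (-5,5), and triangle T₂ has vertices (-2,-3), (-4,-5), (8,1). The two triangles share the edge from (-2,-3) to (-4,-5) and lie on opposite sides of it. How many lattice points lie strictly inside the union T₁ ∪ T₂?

13

The union is the simple quadrilateral with vertices (-2,-3), (-5,5), (-4,-5), (8,1) in order.
The shoelace formula gives twice the area as |((-2)·5 − (-5)·(-3)) + ((-5)·(-5) − (-4)·5) + ((-4)·1 − 8·(-5)) + (8·(-3) − (-2)·1)| = 34, so the area is 17.
Summing gcd(|Δx|,|Δy|) over the edges gives the boundary count: gcd(3,8) + gcd(1,10) + gcd(12,6) + gcd(10,4) = 1+1+6+2 = 10.
By Pick's theorem I = A − B/2 + 1 = 17 − 10/2 + 1 = 13.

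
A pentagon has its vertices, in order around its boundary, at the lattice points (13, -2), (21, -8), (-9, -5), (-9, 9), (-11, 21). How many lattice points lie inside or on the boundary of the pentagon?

By the shoelace formula, twice the signed area is |(13·(-8) − 21·(-2)) + (21·(-5) − (-9)·(-8)) + ((-9)·9 − (-9)·(-5)) + ((-9)·21 − (-11)·9) + ((-11)·(-2) − 13·21)| = 706, so the area is 353.
The number of boundary lattice points is Σ gcd(|Δx|,|Δy|) = gcd(8,6) + gcd(30,3) + gcd(0,14) + gcd(2,12) + gcd(24,23) = 2+3+14+2+1 = 22.
Pick's theorem gives I = A − B/2 + 1 = 353 − 22/2 + 1 = 343, so the closed region contains I + B = 343 + 22 = 365 lattice points.

365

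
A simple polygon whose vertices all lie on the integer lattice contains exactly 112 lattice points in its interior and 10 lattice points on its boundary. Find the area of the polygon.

By Pick's theorem, A = I + B/2 − 1 = 112 + 10/2 − 1 = 116.

116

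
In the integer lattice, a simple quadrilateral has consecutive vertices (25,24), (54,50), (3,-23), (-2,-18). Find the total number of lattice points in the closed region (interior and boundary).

The shoelace formula gives twice the area as |[25·50 − 54·24] + [54·(-23) − 3·50] + [3·(-18) − (-2)·(-23)] + [(-2)·24 − 25·(-18)]| = 1136, so the area is 568.
The number of boundary lattice points is Σ gcd(|Δx|,|Δy|) = gcd(29,26) + gcd(51,73) + gcd(5,5) + gcd(27,42) = 1+1+5+3 = 10.
Pick's theorem gives I = A − B/2 + 1 = 568 − 10/2 + 1 = 564, so the closed region contains I + B = 564 + 10 = 574 lattice points.

574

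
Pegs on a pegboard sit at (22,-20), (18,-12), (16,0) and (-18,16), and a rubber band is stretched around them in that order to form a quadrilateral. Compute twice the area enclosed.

Using the shoelace formula, 2A = |(22·(-12) − 18·(-20)) + (18·0 − 16·(-12)) + (16·16 − (-18)·0) + ((-18)·(-20) − 22·16)| = 552, so the area is 276.

552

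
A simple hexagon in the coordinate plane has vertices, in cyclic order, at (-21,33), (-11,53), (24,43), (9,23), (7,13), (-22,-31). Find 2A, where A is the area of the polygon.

By the shoelace formula, twice the signed area is |[(-21)·53 − (-11)·33] + [(-11)·43 − 24·53] + [24·23 − 9·43] + [9·13 − 7·23] + [7·(-31) − (-22)·13] + [(-22)·33 − (-21)·(-31)]| = 3682, so the area is 1841.

3682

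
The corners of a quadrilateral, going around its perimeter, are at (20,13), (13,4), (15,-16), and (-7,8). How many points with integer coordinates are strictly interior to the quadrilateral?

298

Using the shoelace formula, 2A = |(20·4 − 13·13) + (13·(-16) − 15·4) + (15·8 − (-7)·(-16)) + ((-7)·13 − 20·8)| = 600, so the area is 300.
Summing gcd(|Δx|,|Δy|) over the edges gives the boundary count: gcd(7,9) + gcd(2,20) + gcd(22,24) + gcd(27,5) = 1+2+2+1 = 6.
By Pick's theorem A = I + B/2 − 1, so I = 300 − 6/2 + 1 = 298.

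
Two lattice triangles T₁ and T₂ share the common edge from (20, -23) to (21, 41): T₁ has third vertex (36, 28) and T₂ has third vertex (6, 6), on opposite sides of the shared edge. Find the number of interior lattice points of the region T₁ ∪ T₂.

946

The union is the simple quadrilateral with vertices (20, -23), (36, 28), (21, 41), (6, 6) in order.
Using the shoelace formula, 2A = |(20·28 − 36·(-23)) + (36·41 − 21·28) + (21·6 − 6·41) + (6·(-23) − 20·6)| = 1898, so the area is 949.
The number of boundary lattice points is Σ gcd(|Δx|,|Δy|) = gcd(16,51) + gcd(15,13) + gcd(15,35) + gcd(14,29) = 1+1+5+1 = 8.
By Pick's theorem I = A − B/2 + 1 = 949 − 8/2 + 1 = 946.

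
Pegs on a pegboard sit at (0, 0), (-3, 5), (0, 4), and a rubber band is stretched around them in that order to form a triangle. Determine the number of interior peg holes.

4

The shoelace formula gives twice the area as |(0·5 − (-3)·0) + ((-3)·4 − 0·5) + (0·0 − 0·4)| = 12, so the area is 6.
Summing gcd(|Δx|,|Δy|) over the edges gives the boundary count: gcd(3,5) + gcd(3,1) + gcd(0,4) = 1+1+4 = 6.
By Pick's theorem A = I + B/2 − 1, so I = 6 − 6/2 + 1 = 4.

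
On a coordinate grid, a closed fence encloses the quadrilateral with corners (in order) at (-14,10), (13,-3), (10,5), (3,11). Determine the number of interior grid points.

142

The shoelace formula gives twice the area as |[(-14)·(-3) − 13·10] + [13·5 − 10·(-3)] + [10·11 − 3·5] + [3·10 − (-14)·11]| = 286, so the area is 143.
Summing gcd(|Δx|,|Δy|) over the edges gives the boundary count: gcd(27,13) + gcd(3,8) + gcd(7,6) + gcd(17,1) = 1+1+1+1 = 4.
Pick's theorem gives I = A − B/2 + 1 = 143 − 4/2 + 1 = 142.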